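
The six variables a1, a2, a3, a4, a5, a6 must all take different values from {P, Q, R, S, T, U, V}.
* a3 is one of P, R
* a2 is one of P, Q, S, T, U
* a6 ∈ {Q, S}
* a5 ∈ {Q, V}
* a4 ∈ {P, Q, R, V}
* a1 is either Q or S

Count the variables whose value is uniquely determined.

The 2 variables a1 and a6 are confined to {Q, S}, which locks those values in; drop them from a2, a4, a5.
a5 has just one choice, so a5 = V. So a4 can't be V.
The 2 variables a3 and a4 are confined to {P, R}, which locks those values in; drop them from a2.
Determined: a5=V. The other variables each still have more than one consistent value. That makes 1.

1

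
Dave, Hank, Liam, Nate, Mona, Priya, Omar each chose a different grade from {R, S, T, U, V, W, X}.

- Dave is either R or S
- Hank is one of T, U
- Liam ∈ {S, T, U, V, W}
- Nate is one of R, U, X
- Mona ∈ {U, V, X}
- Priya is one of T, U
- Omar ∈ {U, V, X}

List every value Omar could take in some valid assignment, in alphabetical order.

V, X

Among the 7 variables, W fits only Liam (and all 7 values in {R, S, T, U, V, W, X} must be used), so Liam = W.
The 6 still-open variables together cover exactly {R, S, T, U, V, X} — 6 values for 6 variables — and S appears only in Dave's list, so Dave = S.
The 5 still-open variables draw from only 5 values {R, T, U, V, X}, so each is used; only Nate can be R, hence Nate = R.
The 2 variables Hank and Priya are confined to {T, U}, which locks those values in; drop them from Mona, Omar.
No further eliminations apply; Omar can still be any of V, X.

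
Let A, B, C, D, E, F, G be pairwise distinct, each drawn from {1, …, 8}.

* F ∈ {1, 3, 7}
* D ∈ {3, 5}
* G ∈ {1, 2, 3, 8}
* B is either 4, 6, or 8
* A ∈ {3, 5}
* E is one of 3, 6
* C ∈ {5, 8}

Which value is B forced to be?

The 2 variables A and D are confined to {3, 5}, which locks those values in; drop them from C, E, F, G.
That leaves C = 8. Remove 8 from B, G.
That leaves E = 6. Eliminate 6 elsewhere: B.
So B = 4.

4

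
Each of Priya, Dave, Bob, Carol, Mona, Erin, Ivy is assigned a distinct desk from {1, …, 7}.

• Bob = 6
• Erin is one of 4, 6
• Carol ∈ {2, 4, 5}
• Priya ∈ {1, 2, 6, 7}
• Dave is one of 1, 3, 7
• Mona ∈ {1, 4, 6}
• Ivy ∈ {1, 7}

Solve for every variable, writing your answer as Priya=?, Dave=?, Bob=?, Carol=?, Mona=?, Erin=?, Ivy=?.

Priya=2, Dave=3, Bob=6, Carol=5, Mona=1, Erin=4, Ivy=7

Bob has just one choice, so Bob = 6. Eliminate 6 elsewhere: Priya, Mona, Erin.
Erin must be 4 (only option left). Strike 4 from Carol, Mona.
That leaves Mona = 1. Eliminate 1 elsewhere: Priya, Dave, Ivy.
Ivy's domain is down to {7}, so Ivy = 7. Remove 7 from Priya, Dave.
Priya must be 2 (only option left). So Carol can't be 2.
Dave must be 3 (only option left).
That leaves Carol = 5.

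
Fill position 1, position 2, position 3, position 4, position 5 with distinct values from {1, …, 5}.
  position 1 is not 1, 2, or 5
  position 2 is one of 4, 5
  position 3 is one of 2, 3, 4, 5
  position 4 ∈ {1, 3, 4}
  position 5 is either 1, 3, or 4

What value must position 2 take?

5

Among the 5 variables, 2 fits only position 3 (and all 5 values in {1, 2, 3, 4, 5} must be used), so position 3 = 2.
Among the 4 still-open variables, 5 fits only position 2 (and all 4 values in {1, 3, 4, 5} must be used), so position 2 = 5.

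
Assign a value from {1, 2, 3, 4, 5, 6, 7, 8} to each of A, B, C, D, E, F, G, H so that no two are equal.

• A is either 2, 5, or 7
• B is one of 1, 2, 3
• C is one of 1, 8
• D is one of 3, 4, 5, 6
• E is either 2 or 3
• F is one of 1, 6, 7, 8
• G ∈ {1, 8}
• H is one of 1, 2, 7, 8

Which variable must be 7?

H

Among the 8 variables, 4 fits only D (and all 8 values in {1, 2, 3, 4, 5, 6, 7, 8} must be used), so D = 4.
Among the 7 still-open variables, 5 fits only A (and all 7 values in {1, 2, 3, 5, 6, 7, 8} must be used), so A = 5.
The 6 still-open variables together cover exactly {1, 2, 3, 6, 7, 8} — 6 values for 6 variables — and 6 appears only in F's list, so F = 6.
The 5 still-open variables draw from only 5 values {1, 2, 3, 7, 8}, so each is used; only H can be 7, hence H = 7.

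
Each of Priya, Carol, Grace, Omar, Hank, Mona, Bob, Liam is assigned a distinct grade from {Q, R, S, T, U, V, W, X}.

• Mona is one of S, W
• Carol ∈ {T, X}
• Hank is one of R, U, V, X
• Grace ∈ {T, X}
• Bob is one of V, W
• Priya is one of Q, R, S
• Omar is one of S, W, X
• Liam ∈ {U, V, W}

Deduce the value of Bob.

Among the 8 variables, Q fits only Priya (and all 8 values in {Q, R, S, T, U, V, W, X} must be used), so Priya = Q.
Among the 7 still-open variables, R fits only Hank (and all 7 values in {R, S, T, U, V, W, X} must be used), so Hank = R.
The 6 still-open variables draw from only 6 values {S, T, U, V, W, X}, so each is used; only Liam can be U, hence Liam = U.
The 5 still-open variables draw from only 5 values {S, T, V, W, X}, so each is used; only Bob can be V, hence Bob = V.

V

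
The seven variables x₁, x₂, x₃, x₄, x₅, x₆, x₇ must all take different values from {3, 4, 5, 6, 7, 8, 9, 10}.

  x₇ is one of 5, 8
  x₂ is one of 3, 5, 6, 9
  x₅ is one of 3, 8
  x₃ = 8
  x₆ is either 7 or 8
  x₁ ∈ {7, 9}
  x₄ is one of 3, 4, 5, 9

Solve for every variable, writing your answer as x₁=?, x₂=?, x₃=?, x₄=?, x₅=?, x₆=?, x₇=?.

x₃ has just one choice, so x₃ = 8. Strike 8 from x₅, x₆, x₇.
x₅ must be 3 (only option left). Eliminate 3 elsewhere: x₂, x₄.
x₆ must be 7 (only option left). Eliminate 7 elsewhere: x₁.
x₇'s domain is down to {5}, so x₇ = 5. So x₂, x₄ can't be 5.
x₁ must be 9 (only option left). So x₂, x₄ can't be 9.
x₂ must be 6 (only option left).
x₄ must be 4 (only option left).

x₁=9, x₂=6, x₃=8, x₄=4, x₅=3, x₆=7, x₇=5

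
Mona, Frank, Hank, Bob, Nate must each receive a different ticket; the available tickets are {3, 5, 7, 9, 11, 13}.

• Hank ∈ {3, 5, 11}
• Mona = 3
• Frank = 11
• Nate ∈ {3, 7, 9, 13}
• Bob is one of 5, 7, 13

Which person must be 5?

Hank

Mona has just one choice, so Mona = 3. Remove 3 from Hank, Nate.
That leaves Frank = 11. Remove 11 from Hank.
So 5 goes to Hank.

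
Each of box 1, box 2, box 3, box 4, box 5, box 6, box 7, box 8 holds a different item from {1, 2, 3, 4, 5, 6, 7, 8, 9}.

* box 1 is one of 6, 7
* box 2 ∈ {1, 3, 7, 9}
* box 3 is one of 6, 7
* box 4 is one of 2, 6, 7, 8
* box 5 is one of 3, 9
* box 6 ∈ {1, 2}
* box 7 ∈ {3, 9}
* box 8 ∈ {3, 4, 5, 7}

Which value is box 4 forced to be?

box 1 and box 3 between them cover only {6, 7} — a naked pair. Remove those values from box 2, box 4, box 8.
The 2 variables box 5 and box 7 are confined to {3, 9}, which locks those values in; drop them from box 2, box 8.
That leaves box 2 = 1. Eliminate 1 elsewhere: box 6.
box 6's domain is down to {2}, so box 6 = 2. Strike 2 from box 4.
So box 4 = 8.

8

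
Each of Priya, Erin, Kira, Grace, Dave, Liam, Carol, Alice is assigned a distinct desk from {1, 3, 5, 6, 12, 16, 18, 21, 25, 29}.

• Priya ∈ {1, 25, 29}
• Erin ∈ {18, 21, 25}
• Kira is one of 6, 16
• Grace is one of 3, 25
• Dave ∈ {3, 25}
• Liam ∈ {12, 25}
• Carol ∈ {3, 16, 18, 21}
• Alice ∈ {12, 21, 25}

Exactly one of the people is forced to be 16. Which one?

Grace and Dave between them cover only {3, 25} — a naked pair. Remove those values from Priya, Erin, Liam, Carol, Alice.
Liam's domain is down to {12}, so Liam = 12. Strike 12 from Alice.
That leaves Alice = 21. Eliminate 21 elsewhere: Erin, Carol.
Erin's domain is down to {18}, so Erin = 18. Strike 18 from Carol.
So 16 goes to Carol.

Carol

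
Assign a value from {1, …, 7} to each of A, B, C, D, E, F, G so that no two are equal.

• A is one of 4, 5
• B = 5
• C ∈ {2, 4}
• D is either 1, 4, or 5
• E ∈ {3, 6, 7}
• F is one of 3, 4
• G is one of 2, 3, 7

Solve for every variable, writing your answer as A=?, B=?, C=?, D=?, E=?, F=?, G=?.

A=4, B=5, C=2, D=1, E=6, F=3, G=7

B's domain is down to {5}, so B = 5. Strike 5 from A, D.
A has just one choice, so A = 4. So C, D, F can't be 4.
C must be 2 (only option left). Eliminate 2 elsewhere: G.
D's domain is down to {1}, so D = 1.
F's domain is down to {3}, so F = 3. Strike 3 from E, G.
G has just one choice, so G = 7. So E can't be 7.
E must be 6 (only option left).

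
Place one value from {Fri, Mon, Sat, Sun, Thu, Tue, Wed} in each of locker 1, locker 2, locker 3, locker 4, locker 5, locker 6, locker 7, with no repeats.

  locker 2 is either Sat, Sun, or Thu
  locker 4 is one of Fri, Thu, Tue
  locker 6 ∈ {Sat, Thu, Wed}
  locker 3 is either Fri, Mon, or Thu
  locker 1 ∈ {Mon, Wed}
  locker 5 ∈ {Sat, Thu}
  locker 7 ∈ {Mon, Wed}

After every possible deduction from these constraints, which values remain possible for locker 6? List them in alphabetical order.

Sat, Thu

The 7 variables draw from only 7 values {Fri, Mon, Sat, Sun, Thu, Tue, Wed}, so each is used; only locker 2 can be Sun, hence locker 2 = Sun.
Among the 6 still-open variables, Tue fits only locker 4 (and all 6 values in {Fri, Mon, Sat, Thu, Tue, Wed} must be used), so locker 4 = Tue.
The 5 still-open variables together cover exactly {Fri, Mon, Sat, Thu, Wed} — 5 values for 5 variables — and Fri appears only in locker 3's list, so locker 3 = Fri.
The 2 variables locker 1 and locker 7 are confined to {Mon, Wed}, which locks those values in; drop them from locker 6.
No further eliminations apply; locker 6 can still be any of Sat, Thu.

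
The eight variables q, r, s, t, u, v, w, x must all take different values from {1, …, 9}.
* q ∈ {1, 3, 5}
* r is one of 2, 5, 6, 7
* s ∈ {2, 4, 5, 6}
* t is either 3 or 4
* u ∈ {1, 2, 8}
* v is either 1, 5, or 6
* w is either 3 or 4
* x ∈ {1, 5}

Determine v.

6

The 8 variables draw from only 8 values {1, 2, 3, 4, 5, 6, 7, 8}, so each is used; only r can be 7, hence r = 7.
The 7 still-open variables draw from only 7 values {1, 2, 3, 4, 5, 6, 8}, so each is used; only u can be 8, hence u = 8.
The 6 still-open variables together cover exactly {1, 2, 3, 4, 5, 6} — 6 values for 6 variables — and 2 appears only in s's list, so s = 2.
Among the 5 still-open variables, 6 fits only v (and all 5 values in {1, 3, 4, 5, 6} must be used), so v = 6.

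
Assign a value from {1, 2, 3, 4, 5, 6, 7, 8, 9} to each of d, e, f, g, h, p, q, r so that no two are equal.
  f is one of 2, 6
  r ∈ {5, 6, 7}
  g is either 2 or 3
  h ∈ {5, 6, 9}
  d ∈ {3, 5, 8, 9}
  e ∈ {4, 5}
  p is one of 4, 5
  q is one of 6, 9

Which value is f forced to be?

2

The 8 variables draw from only 8 values {2, 3, 4, 5, 6, 7, 8, 9}, so each is used; only r can be 7, hence r = 7.
The 7 still-open variables draw from only 7 values {2, 3, 4, 5, 6, 8, 9}, so each is used; only d can be 8, hence d = 8.
The 6 still-open variables together cover exactly {2, 3, 4, 5, 6, 9} — 6 values for 6 variables — and 3 appears only in g's list, so g = 3.
Among the 5 still-open variables, 2 fits only f (and all 5 values in {2, 4, 5, 6, 9} must be used), so f = 2.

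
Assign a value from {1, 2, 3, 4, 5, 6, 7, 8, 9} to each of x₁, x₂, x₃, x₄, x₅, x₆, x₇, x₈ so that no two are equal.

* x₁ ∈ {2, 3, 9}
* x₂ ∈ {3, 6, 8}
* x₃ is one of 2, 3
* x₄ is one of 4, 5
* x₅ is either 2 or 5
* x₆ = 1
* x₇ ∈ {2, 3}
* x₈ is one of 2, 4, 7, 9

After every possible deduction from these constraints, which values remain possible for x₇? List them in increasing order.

x₆'s domain is down to {1}, so x₆ = 1.
The 2 variables x₃ and x₇ are confined to {2, 3}, which locks those values in; drop them from x₁, x₂, x₅, x₈.
x₁ has just one choice, so x₁ = 9. Eliminate 9 elsewhere: x₈.
x₅ has just one choice, so x₅ = 5. Eliminate 5 elsewhere: x₄.
That leaves x₄ = 4. So x₈ can't be 4.
x₈ must be 7 (only option left).
No further eliminations apply; x₇ can still be any of 2, 3.

2, 3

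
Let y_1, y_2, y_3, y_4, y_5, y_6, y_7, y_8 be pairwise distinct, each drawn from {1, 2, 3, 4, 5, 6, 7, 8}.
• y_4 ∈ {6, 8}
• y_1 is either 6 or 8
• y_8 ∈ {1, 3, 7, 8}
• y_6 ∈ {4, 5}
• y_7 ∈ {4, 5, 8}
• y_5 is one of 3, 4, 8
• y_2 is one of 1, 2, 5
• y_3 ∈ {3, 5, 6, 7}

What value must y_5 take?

3

The 8 variables draw from only 8 values {1, 2, 3, 4, 5, 6, 7, 8}, so each is used; only y_2 can be 2, hence y_2 = 2.
The 7 still-open variables together cover exactly {1, 3, 4, 5, 6, 7, 8} — 7 values for 7 variables — and 1 appears only in y_8's list, so y_8 = 1.
The 6 still-open variables together cover exactly {3, 4, 5, 6, 7, 8} — 6 values for 6 variables — and 7 appears only in y_3's list, so y_3 = 7.
The 5 still-open variables draw from only 5 values {3, 4, 5, 6, 8}, so each is used; only y_5 can be 3, hence y_5 = 3.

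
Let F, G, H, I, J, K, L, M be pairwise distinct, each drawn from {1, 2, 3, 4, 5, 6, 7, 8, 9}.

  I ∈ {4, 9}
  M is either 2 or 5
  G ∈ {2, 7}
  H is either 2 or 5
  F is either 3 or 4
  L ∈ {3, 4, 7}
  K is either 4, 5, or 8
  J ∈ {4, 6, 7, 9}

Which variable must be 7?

G

Among the 8 variables, 6 fits only J (and all 8 values in {2, 3, 4, 5, 6, 7, 8, 9} must be used), so J = 6.
Among the 7 still-open variables, 8 fits only K (and all 7 values in {2, 3, 4, 5, 7, 8, 9} must be used), so K = 8.
Among the 6 still-open variables, 9 fits only I (and all 6 values in {2, 3, 4, 5, 7, 9} must be used), so I = 9.
H and M between them cover only {2, 5} — a naked pair. Remove those values from G.
So 7 goes to G.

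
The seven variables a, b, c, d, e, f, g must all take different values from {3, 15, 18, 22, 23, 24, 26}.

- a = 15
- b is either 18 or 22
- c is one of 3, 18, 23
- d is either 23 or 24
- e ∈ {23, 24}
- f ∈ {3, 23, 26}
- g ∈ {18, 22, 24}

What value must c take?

3

a has just one choice, so a = 15.
Among the 6 still-open variables, 26 fits only f (and all 6 values in {3, 18, 22, 23, 24, 26} must be used), so f = 26.
The 5 still-open variables together cover exactly {3, 18, 22, 23, 24} — 5 values for 5 variables — and 3 appears only in c's list, so c = 3.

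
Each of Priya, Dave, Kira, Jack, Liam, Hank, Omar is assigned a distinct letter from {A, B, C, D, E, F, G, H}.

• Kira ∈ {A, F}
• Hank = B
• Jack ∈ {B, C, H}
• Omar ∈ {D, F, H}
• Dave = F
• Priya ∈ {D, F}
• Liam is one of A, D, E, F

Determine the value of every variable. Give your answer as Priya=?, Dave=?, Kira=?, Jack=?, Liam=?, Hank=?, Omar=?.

Dave has just one choice, so Dave = F. Eliminate F elsewhere: Priya, Kira, Liam, Omar.
Kira's domain is down to {A}, so Kira = A. Strike A from Liam.
Hank's domain is down to {B}, so Hank = B. Eliminate B elsewhere: Jack.
Priya must be D (only option left). Remove D from Liam, Omar.
Liam has just one choice, so Liam = E.
Omar's domain is down to {H}, so Omar = H. Strike H from Jack.
Jack must be C (only option left).

Priya=D, Dave=F, Kira=A, Jack=C, Liam=E, Hank=B, Omar=H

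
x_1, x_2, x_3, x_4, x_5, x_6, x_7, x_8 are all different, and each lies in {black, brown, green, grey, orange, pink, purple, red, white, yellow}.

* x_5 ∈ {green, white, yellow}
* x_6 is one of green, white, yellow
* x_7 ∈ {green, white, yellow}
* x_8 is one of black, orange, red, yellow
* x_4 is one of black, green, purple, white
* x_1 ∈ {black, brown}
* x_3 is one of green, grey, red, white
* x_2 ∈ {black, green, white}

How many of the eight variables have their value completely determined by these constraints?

3

The 3 variables x_5, x_6, x_7 are confined to {green, white, yellow}, which locks those values in; drop them from x_2, x_3, x_4, x_8.
That leaves x_2 = black. So x_1, x_4, x_8 can't be black.
x_4 has just one choice, so x_4 = purple.
x_1's domain is down to {brown}, so x_1 = brown.
Determined: x_1=brown, x_2=black, x_4=purple. The other variables each still have more than one consistent value. That makes 3.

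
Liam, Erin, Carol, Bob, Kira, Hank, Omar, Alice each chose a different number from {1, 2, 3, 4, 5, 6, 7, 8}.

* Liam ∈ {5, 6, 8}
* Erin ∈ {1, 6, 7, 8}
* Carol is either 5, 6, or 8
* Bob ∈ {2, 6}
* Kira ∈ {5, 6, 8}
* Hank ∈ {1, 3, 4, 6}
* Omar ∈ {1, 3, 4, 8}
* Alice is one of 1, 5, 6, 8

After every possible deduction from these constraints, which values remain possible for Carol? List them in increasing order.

The 8 variables draw from only 8 values {1, 2, 3, 4, 5, 6, 7, 8}, so each is used; only Bob can be 2, hence Bob = 2.
The 7 still-open variables together cover exactly {1, 3, 4, 5, 6, 7, 8} — 7 values for 7 variables — and 7 appears only in Erin's list, so Erin = 7.
The 3 variables Liam, Carol, Kira are confined to {5, 6, 8}, which locks those values in; drop them from Hank, Omar, Alice.
That leaves Alice = 1. Eliminate 1 elsewhere: Hank, Omar.
No further eliminations apply; Carol can still be any of 5, 6, 8.

5, 6, 8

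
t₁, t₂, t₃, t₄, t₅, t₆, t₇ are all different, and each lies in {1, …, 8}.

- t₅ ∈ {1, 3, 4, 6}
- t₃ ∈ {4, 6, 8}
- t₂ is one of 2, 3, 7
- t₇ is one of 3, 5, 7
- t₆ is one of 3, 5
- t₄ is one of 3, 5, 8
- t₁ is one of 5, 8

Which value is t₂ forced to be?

t₁, t₄, t₆ between them cover only {3, 5, 8} — a naked triple. Remove those values from t₂, t₃, t₅, t₇.
t₇ has just one choice, so t₇ = 7. So t₂ can't be 7.
So t₂ = 2.

2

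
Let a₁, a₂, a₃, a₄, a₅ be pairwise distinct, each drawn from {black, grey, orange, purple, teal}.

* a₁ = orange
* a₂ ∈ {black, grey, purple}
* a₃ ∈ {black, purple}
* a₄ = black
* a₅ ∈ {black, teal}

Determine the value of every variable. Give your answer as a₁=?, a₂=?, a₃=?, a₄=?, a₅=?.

a₁'s domain is down to {orange}, so a₁ = orange.
a₄ has just one choice, so a₄ = black. Strike black from a₂, a₃, a₅.
a₅'s domain is down to {teal}, so a₅ = teal.
a₃ has just one choice, so a₃ = purple. Strike purple from a₂.
a₂ must be grey (only option left).

a₁=orange, a₂=grey, a₃=purple, a₄=black, a₅=teal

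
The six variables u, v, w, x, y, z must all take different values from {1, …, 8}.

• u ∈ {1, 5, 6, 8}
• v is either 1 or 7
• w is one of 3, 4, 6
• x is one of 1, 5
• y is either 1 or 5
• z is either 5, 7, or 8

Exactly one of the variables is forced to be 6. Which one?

u

x and y between them cover only {1, 5} — a naked pair. Remove those values from u, v, z.
v has just one choice, so v = 7. Eliminate 7 elsewhere: z.
z has just one choice, so z = 8. Remove 8 from u.
So 6 goes to u.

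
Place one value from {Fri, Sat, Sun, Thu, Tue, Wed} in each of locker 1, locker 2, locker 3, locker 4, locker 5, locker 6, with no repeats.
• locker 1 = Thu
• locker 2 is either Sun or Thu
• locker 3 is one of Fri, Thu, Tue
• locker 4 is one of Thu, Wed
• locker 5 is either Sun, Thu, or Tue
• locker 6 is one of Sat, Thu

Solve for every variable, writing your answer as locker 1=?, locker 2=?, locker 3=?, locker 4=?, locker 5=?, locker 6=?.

locker 1 has just one choice, so locker 1 = Thu. So locker 2, locker 3, locker 4, locker 5, locker 6 can't be Thu.
That leaves locker 2 = Sun. Remove Sun from locker 5.
locker 4 must be Wed (only option left).
locker 5's domain is down to {Tue}, so locker 5 = Tue. Remove Tue from locker 3.
locker 6 must be Sat (only option left).
locker 3 has just one choice, so locker 3 = Fri.

locker 1=Thu, locker 2=Sun, locker 3=Fri, locker 4=Wed, locker 5=Tue, locker 6=Sat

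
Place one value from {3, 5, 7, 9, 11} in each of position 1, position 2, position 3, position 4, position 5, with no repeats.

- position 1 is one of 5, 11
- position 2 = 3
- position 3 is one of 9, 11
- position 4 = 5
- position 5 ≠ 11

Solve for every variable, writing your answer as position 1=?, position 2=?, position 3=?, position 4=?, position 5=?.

position 1=11, position 2=3, position 3=9, position 4=5, position 5=7

position 2 must be 3 (only option left). So position 5 can't be 3.
That leaves position 4 = 5. So position 1, position 5 can't be 5.
position 1 must be 11 (only option left). Eliminate 11 elsewhere: position 3.
That leaves position 3 = 9. Strike 9 from position 5.
position 5 has just one choice, so position 5 = 7.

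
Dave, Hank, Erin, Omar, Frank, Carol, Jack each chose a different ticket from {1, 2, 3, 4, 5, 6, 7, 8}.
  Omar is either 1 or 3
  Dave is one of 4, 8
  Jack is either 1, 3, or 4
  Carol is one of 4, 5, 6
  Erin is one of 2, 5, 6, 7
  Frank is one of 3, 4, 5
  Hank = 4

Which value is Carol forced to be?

Hank must be 4 (only option left). Remove 4 from Dave, Frank, Carol, Jack.
That leaves Dave = 8.
Omar and Jack share exactly the 2 values {1, 3}; by pigeonhole those values go to them, so strike 1, 3 from Frank.
Frank's domain is down to {5}, so Frank = 5. Remove 5 from Erin, Carol.
So Carol = 6.

6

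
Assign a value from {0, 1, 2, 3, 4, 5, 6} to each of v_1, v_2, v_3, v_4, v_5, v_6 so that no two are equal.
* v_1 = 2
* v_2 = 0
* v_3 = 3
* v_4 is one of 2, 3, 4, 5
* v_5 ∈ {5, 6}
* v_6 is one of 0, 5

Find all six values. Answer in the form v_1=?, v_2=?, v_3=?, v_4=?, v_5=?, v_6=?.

v_1=2, v_2=0, v_3=3, v_4=4, v_5=6, v_6=5

v_1 has just one choice, so v_1 = 2. Eliminate 2 elsewhere: v_4.
v_2 has just one choice, so v_2 = 0. Remove 0 from v_6.
v_3 must be 3 (only option left). Eliminate 3 elsewhere: v_4.
That leaves v_6 = 5. Eliminate 5 elsewhere: v_4, v_5.
v_4 must be 4 (only option left).
v_5's domain is down to {6}, so v_5 = 6.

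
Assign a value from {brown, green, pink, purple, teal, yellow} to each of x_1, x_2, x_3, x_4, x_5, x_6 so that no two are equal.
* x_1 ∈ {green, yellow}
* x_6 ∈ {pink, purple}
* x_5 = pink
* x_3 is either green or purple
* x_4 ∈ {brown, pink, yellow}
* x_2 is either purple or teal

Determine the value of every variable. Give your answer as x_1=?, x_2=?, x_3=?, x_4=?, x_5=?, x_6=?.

x_1=yellow, x_2=teal, x_3=green, x_4=brown, x_5=pink, x_6=purple

x_5 has just one choice, so x_5 = pink. Remove pink from x_4, x_6.
That leaves x_6 = purple. Eliminate purple elsewhere: x_2, x_3.
That leaves x_2 = teal.
x_3 has just one choice, so x_3 = green. So x_1 can't be green.
x_1 has just one choice, so x_1 = yellow. Remove yellow from x_4.
x_4's domain is down to {brown}, so x_4 = brown.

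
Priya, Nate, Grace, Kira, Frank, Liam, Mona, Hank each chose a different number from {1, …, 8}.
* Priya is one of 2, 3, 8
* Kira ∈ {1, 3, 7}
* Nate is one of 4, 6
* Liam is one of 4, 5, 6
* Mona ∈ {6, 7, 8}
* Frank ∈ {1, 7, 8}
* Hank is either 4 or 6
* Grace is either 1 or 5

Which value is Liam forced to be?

Among the 8 variables, 2 fits only Priya (and all 8 values in {1, 2, 3, 4, 5, 6, 7, 8} must be used), so Priya = 2.
The 7 still-open variables draw from only 7 values {1, 3, 4, 5, 6, 7, 8}, so each is used; only Kira can be 3, hence Kira = 3.
Nate and Hank between them cover only {4, 6} — a naked pair. Remove those values from Liam, Mona.
So Liam = 5.

5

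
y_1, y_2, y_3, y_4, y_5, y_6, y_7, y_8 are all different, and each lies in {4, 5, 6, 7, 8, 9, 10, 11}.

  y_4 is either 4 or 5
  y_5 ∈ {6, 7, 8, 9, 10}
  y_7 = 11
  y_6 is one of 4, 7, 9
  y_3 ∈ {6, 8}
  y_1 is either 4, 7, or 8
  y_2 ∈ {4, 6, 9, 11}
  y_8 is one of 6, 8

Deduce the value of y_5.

10

y_7 must be 11 (only option left). Eliminate 11 elsewhere: y_2.
Among the 7 still-open variables, 5 fits only y_4 (and all 7 values in {4, 5, 6, 7, 8, 9, 10} must be used), so y_4 = 5.
The 6 still-open variables draw from only 6 values {4, 6, 7, 8, 9, 10}, so each is used; only y_5 can be 10, hence y_5 = 10.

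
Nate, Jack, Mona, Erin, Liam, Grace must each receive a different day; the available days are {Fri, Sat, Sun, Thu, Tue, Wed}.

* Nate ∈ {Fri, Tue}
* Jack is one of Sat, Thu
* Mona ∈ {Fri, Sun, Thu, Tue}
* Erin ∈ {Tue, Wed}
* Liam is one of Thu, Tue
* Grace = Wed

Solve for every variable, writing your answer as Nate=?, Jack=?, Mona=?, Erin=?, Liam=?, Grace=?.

Grace has just one choice, so Grace = Wed. Remove Wed from Erin.
That leaves Erin = Tue. Remove Tue from Nate, Mona, Liam.
Liam's domain is down to {Thu}, so Liam = Thu. So Jack, Mona can't be Thu.
That leaves Nate = Fri. Eliminate Fri elsewhere: Mona.
Jack's domain is down to {Sat}, so Jack = Sat.
That leaves Mona = Sun.

Nate=Fri, Jack=Sat, Mona=Sun, Erin=Tue, Liam=Thu, Grace=Wed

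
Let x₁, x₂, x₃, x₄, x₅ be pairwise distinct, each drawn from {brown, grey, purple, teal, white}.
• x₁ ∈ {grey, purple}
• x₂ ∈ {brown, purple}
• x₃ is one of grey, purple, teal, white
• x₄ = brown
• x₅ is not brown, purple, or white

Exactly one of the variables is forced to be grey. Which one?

x₁

x₄ has just one choice, so x₄ = brown. Strike brown from x₂.
x₂'s domain is down to {purple}, so x₂ = purple. Remove purple from x₁, x₃.
So grey goes to x₁.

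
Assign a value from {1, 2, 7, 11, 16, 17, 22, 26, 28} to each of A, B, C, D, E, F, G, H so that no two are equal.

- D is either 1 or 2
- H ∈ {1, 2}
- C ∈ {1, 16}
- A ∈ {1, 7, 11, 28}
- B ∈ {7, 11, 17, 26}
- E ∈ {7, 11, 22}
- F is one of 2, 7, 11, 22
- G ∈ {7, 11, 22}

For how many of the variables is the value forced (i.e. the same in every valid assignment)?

D and H between them cover only {1, 2} — a naked pair. Remove those values from A, C, F.
C has just one choice, so C = 16.
E, F, G between them cover only {7, 11, 22} — a naked triple. Remove those values from A, B.
A has just one choice, so A = 28.
Determined: A=28, C=16. The other variables each still have more than one consistent value. That makes 2.

2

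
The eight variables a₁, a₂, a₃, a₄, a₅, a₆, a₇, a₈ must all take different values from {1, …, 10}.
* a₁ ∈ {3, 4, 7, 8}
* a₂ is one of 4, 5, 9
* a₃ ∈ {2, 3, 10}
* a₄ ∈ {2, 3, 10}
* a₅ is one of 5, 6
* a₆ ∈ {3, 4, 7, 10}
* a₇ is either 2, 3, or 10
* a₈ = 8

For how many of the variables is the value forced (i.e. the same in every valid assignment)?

a₈ has just one choice, so a₈ = 8. Remove 8 from a₁.
a₃, a₄, a₇ share exactly the 3 values {2, 3, 10}; by pigeonhole those values go to them, so strike 2, 3, 10 from a₁, a₆.
a₁ and a₆ share exactly the 2 values {4, 7}; by pigeonhole those values go to them, so strike 4, 7 from a₂.
Determined: a₈=8. The other variables each still have more than one consistent value. That makes 1.

1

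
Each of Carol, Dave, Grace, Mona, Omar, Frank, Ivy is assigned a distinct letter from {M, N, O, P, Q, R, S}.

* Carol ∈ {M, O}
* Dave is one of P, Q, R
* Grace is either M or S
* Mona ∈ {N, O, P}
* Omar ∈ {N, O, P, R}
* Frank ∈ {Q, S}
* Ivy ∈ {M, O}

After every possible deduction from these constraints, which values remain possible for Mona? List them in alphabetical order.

N, P

Carol and Ivy share exactly the 2 values {M, O}; by pigeonhole those values go to them, so strike M, O from Grace, Mona, Omar.
That leaves Grace = S. Remove S from Frank.
Frank's domain is down to {Q}, so Frank = Q. Remove Q from Dave.
No further eliminations apply; Mona can still be any of N, P.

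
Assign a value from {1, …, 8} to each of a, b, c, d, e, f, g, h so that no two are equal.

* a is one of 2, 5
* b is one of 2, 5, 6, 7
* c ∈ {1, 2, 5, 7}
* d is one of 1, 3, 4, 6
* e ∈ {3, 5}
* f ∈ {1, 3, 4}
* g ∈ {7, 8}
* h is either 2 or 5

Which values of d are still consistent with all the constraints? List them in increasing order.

1, 4, 6

The 8 variables draw from only 8 values {1, 2, 3, 4, 5, 6, 7, 8}, so each is used; only g can be 8, hence g = 8.
a and h between them cover only {2, 5} — a naked pair. Remove those values from b, c, e.
e has just one choice, so e = 3. So d, f can't be 3.
No further eliminations apply; d can still be any of 1, 4, 6.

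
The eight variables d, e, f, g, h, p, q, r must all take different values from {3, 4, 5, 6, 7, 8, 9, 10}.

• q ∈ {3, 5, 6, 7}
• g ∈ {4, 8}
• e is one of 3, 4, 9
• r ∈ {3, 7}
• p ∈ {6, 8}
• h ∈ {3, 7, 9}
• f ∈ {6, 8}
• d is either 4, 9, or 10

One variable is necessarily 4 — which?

The 8 variables together cover exactly {3, 4, 5, 6, 7, 8, 9, 10} — 8 values for 8 variables — and 5 appears only in q's list, so q = 5.
The 7 still-open variables together cover exactly {3, 4, 6, 7, 8, 9, 10} — 7 values for 7 variables — and 10 appears only in d's list, so d = 10.
f and p share exactly the 2 values {6, 8}; by pigeonhole those values go to them, so strike 6, 8 from g.
So 4 goes to g.

g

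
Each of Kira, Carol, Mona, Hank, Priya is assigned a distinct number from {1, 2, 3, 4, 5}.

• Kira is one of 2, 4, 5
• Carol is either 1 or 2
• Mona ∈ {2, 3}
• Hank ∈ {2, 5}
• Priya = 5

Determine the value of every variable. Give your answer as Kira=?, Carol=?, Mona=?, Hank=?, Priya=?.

Priya must be 5 (only option left). Remove 5 from Kira, Hank.
Hank must be 2 (only option left). Strike 2 from Kira, Carol, Mona.
That leaves Kira = 4.
Carol must be 1 (only option left).
Mona must be 3 (only option left).

Kira=4, Carol=1, Mona=3, Hank=2, Priya=5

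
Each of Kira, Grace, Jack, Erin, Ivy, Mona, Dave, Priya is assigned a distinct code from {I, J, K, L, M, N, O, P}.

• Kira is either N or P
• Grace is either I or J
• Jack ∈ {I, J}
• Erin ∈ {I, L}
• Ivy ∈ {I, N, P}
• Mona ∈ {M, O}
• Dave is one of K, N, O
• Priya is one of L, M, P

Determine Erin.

L

The 8 variables together cover exactly {I, J, K, L, M, N, O, P} — 8 values for 8 variables — and K appears only in Dave's list, so Dave = K.
The 7 still-open variables together cover exactly {I, J, L, M, N, O, P} — 7 values for 7 variables — and O appears only in Mona's list, so Mona = O.
The 6 still-open variables together cover exactly {I, J, L, M, N, P} — 6 values for 6 variables — and M appears only in Priya's list, so Priya = M.
The 5 still-open variables together cover exactly {I, J, L, N, P} — 5 values for 5 variables — and L appears only in Erin's list, so Erin = L.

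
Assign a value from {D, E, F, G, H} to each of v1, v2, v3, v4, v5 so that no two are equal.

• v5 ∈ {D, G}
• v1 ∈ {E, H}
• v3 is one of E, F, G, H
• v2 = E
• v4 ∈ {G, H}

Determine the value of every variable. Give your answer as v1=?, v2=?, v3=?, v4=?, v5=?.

v1=H, v2=E, v3=F, v4=G, v5=D

v2 must be E (only option left). Eliminate E elsewhere: v1, v3.
That leaves v1 = H. Eliminate H elsewhere: v3, v4.
v4 has just one choice, so v4 = G. Eliminate G elsewhere: v3, v5.
v5 must be D (only option left).
That leaves v3 = F.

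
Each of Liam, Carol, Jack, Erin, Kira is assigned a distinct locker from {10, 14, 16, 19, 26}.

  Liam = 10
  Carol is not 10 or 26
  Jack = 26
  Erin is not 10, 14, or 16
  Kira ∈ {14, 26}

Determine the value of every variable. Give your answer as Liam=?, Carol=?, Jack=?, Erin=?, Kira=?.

Liam's domain is down to {10}, so Liam = 10.
That leaves Jack = 26. Eliminate 26 elsewhere: Erin, Kira.
Erin must be 19 (only option left). Eliminate 19 elsewhere: Carol.
Kira has just one choice, so Kira = 14. So Carol can't be 14.
Carol must be 16 (only option left).

Liam=10, Carol=16, Jack=26, Erin=19, Kira=14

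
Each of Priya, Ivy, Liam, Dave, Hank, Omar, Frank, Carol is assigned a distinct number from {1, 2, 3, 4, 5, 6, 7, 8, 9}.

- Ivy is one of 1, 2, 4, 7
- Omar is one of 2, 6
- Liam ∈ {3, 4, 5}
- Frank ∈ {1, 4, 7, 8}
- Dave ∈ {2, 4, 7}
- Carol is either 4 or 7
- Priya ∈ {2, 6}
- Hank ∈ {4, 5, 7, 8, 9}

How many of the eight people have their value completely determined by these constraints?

The 2 variables Priya and Omar are confined to {2, 6}, which locks those values in; drop them from Ivy, Dave.
The 2 variables Dave and Carol are confined to {4, 7}, which locks those values in; drop them from Ivy, Liam, Hank, Frank.
Ivy has just one choice, so Ivy = 1. Eliminate 1 elsewhere: Frank.
Frank has just one choice, so Frank = 8. Strike 8 from Hank.
Determined: Ivy=1, Frank=8. The other people each still have more than one consistent value. That makes 2.

2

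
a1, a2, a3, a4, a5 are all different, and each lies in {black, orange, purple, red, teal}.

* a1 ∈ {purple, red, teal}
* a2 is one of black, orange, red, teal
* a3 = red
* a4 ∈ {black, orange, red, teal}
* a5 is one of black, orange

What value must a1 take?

purple

a3's domain is down to {red}, so a3 = red. So a1, a2, a4 can't be red.
The 4 still-open variables draw from only 4 values {black, orange, purple, teal}, so each is used; only a1 can be purple, hence a1 = purple.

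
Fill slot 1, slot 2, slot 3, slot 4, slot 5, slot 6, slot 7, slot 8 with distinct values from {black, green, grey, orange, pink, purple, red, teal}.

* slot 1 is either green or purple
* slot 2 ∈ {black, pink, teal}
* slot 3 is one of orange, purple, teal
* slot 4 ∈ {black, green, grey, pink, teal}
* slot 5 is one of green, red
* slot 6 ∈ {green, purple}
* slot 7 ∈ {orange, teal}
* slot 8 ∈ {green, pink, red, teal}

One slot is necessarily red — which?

slot 5

The 8 variables together cover exactly {black, green, grey, orange, pink, purple, red, teal} — 8 values for 8 variables — and grey appears only in slot 4's list, so slot 4 = grey.
The 7 still-open variables draw from only 7 values {black, green, orange, pink, purple, red, teal}, so each is used; only slot 2 can be black, hence slot 2 = black.
The 6 still-open variables draw from only 6 values {green, orange, pink, purple, red, teal}, so each is used; only slot 8 can be pink, hence slot 8 = pink.
The 5 still-open variables together cover exactly {green, orange, purple, red, teal} — 5 values for 5 variables — and red appears only in slot 5's list, so slot 5 = red.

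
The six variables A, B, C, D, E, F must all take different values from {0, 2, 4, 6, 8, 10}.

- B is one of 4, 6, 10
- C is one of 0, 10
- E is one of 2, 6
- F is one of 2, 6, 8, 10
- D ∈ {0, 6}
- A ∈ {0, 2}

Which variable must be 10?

C

Among the 6 variables, 4 fits only B (and all 6 values in {0, 2, 4, 6, 8, 10} must be used), so B = 4.
The 5 still-open variables together cover exactly {0, 2, 6, 8, 10} — 5 values for 5 variables — and 8 appears only in F's list, so F = 8.
The 4 still-open variables draw from only 4 values {0, 2, 6, 10}, so each is used; only C can be 10, hence C = 10.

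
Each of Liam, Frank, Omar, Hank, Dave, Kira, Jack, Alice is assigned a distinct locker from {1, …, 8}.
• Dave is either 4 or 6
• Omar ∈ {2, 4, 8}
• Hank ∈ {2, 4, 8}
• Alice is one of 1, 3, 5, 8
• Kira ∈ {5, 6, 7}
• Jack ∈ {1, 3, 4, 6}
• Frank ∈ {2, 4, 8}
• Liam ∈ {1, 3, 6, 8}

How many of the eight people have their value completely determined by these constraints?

3

The 8 variables together cover exactly {1, 2, 3, 4, 5, 6, 7, 8} — 8 values for 8 variables — and 7 appears only in Kira's list, so Kira = 7.
Among the 7 still-open variables, 5 fits only Alice (and all 7 values in {1, 2, 3, 4, 5, 6, 8} must be used), so Alice = 5.
Frank, Omar, Hank share exactly the 3 values {2, 4, 8}; by pigeonhole those values go to them, so strike 2, 4, 8 from Liam, Dave, Jack.
Dave has just one choice, so Dave = 6. Remove 6 from Liam, Jack.
Determined: Dave=6, Kira=7, Alice=5. The other people each still have more than one consistent value. That makes 3.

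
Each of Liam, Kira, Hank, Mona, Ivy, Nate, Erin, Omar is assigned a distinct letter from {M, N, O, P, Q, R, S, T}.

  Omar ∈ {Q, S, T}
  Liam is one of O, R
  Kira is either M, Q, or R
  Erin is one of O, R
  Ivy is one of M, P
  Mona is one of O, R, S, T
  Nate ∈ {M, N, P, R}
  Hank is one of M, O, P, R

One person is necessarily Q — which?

Kira

The 8 variables draw from only 8 values {M, N, O, P, Q, R, S, T}, so each is used; only Nate can be N, hence Nate = N.
Liam and Erin between them cover only {O, R} — a naked pair. Remove those values from Kira, Hank, Mona.
Hank and Ivy share exactly the 2 values {M, P}; by pigeonhole those values go to them, so strike M, P from Kira.
So Q goes to Kira.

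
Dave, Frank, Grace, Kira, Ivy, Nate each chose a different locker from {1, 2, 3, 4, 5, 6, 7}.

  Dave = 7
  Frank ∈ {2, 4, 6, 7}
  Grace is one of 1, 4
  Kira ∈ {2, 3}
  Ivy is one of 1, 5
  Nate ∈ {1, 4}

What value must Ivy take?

5

Dave has just one choice, so Dave = 7. Strike 7 from Frank.
Grace and Nate share exactly the 2 values {1, 4}; by pigeonhole those values go to them, so strike 1, 4 from Frank, Ivy.
So Ivy = 5.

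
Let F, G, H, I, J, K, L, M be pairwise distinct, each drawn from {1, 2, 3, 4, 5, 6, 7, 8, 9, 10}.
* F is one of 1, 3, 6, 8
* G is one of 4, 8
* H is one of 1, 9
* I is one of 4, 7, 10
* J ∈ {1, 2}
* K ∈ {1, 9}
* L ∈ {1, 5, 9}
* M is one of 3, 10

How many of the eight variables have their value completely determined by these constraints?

H and K between them cover only {1, 9} — a naked pair. Remove those values from F, J, L.
J must be 2 (only option left).
L's domain is down to {5}, so L = 5.
Determined: J=2, L=5. The other variables each still have more than one consistent value. That makes 2.

2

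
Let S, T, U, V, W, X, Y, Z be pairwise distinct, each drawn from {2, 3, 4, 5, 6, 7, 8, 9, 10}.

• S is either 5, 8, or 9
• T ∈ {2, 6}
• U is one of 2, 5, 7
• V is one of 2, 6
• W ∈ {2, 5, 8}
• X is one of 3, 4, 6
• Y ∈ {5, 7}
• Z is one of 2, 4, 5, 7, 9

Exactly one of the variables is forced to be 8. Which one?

W

The 8 variables together cover exactly {2, 3, 4, 5, 6, 7, 8, 9} — 8 values for 8 variables — and 3 appears only in X's list, so X = 3.
The 7 still-open variables draw from only 7 values {2, 4, 5, 6, 7, 8, 9}, so each is used; only Z can be 4, hence Z = 4.
The 6 still-open variables draw from only 6 values {2, 5, 6, 7, 8, 9}, so each is used; only S can be 9, hence S = 9.
The 5 still-open variables together cover exactly {2, 5, 6, 7, 8} — 5 values for 5 variables — and 8 appears only in W's list, so W = 8.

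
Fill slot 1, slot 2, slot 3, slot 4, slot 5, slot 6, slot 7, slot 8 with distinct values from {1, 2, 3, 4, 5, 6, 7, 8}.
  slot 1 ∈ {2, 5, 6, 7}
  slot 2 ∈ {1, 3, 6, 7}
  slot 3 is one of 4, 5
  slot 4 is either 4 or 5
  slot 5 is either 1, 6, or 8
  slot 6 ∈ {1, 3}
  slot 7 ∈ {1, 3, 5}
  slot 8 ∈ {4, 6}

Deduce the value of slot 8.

The 8 variables draw from only 8 values {1, 2, 3, 4, 5, 6, 7, 8}, so each is used; only slot 1 can be 2, hence slot 1 = 2.
Among the 7 still-open variables, 7 fits only slot 2 (and all 7 values in {1, 3, 4, 5, 6, 7, 8} must be used), so slot 2 = 7.
The 6 still-open variables draw from only 6 values {1, 3, 4, 5, 6, 8}, so each is used; only slot 5 can be 8, hence slot 5 = 8.
Among the 5 still-open variables, 6 fits only slot 8 (and all 5 values in {1, 3, 4, 5, 6} must be used), so slot 8 = 6.

6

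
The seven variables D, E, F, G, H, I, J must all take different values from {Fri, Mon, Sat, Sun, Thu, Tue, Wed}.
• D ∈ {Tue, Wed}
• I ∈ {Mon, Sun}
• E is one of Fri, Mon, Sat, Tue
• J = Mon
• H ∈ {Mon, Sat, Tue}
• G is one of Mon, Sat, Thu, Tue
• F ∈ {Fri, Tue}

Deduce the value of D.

J has just one choice, so J = Mon. So E, G, H, I can't be Mon.
I has just one choice, so I = Sun.
Among the 5 still-open variables, Thu fits only G (and all 5 values in {Fri, Sat, Thu, Tue, Wed} must be used), so G = Thu.
The 4 still-open variables together cover exactly {Fri, Sat, Tue, Wed} — 4 values for 4 variables — and Wed appears only in D's list, so D = Wed.

Wed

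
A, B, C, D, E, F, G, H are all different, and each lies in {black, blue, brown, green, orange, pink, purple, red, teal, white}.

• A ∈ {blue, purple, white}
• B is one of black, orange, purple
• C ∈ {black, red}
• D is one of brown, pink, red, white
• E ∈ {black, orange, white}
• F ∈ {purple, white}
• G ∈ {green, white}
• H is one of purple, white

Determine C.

red

The 2 variables F and H are confined to {purple, white}, which locks those values in; drop them from A, B, D, E, G.
A has just one choice, so A = blue.
G's domain is down to {green}, so G = green.
The 2 variables B and E are confined to {black, orange}, which locks those values in; drop them from C.
So C = red.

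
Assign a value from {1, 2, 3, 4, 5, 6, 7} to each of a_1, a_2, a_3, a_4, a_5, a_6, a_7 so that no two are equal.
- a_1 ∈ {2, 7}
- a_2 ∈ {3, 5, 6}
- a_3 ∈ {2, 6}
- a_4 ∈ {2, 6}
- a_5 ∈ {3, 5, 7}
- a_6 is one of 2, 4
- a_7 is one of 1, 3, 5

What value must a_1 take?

7

The 7 variables together cover exactly {1, 2, 3, 4, 5, 6, 7} — 7 values for 7 variables — and 1 appears only in a_7's list, so a_7 = 1.
The 6 still-open variables draw from only 6 values {2, 3, 4, 5, 6, 7}, so each is used; only a_6 can be 4, hence a_6 = 4.
a_3 and a_4 share exactly the 2 values {2, 6}; by pigeonhole those values go to them, so strike 2, 6 from a_1, a_2.
So a_1 = 7.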